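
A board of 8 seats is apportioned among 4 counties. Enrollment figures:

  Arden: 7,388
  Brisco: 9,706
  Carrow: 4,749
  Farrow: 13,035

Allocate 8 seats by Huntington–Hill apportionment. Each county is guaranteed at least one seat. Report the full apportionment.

With divisor 4593: modified quotas Arden 1.609, Brisco 2.113, Carrow 1.034, Farrow 2.838.
Geometric-mean thresholds: Arden √(1·2)=1.414, Brisco √(2·3)=2.449, Carrow √(1·2)=1.414, Farrow √(2·3)=2.449.
Each quota rounded against its threshold gives Arden 2, Brisco 2, Carrow 1, Farrow 3 (total 8).

Arden 2, Brisco 2, Carrow 1, Farrow 3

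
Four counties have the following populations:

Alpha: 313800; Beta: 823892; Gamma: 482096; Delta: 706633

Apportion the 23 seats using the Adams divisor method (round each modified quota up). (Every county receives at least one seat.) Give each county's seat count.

Alpha=3; Beta=8; Gamma=5; Delta=7

Standard divisor 2326421/23 ≈ 101148.739; standard quotas: Alpha 3.102, Beta 8.145, Gamma 4.766, Delta 6.986.
Rounding up gives 4, 9, 5, 7 = 25 seats, so the divisor must be adjusted.
With modified divisor 111100: modified quotas Alpha 2.824, Beta 7.416, Gamma 4.339, Delta 6.360.
Rounding up: Alpha 3, Beta 8, Gamma 5, Delta 7 (total 23).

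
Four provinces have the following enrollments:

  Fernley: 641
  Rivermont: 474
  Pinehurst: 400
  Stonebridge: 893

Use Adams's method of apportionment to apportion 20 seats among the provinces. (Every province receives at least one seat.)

Standard divisor 2408/20 ≈ 120.4; standard quotas: Fernley 5.324, Rivermont 3.937, Pinehurst 3.322, Stonebridge 7.417.
Rounding up gives 6, 4, 4, 8 = 22 seats, so the divisor must be adjusted.
With modified divisor 130: modified quotas Fernley 4.931, Rivermont 3.646, Pinehurst 3.077, Stonebridge 6.869.
Rounding up: Fernley 5, Rivermont 4, Pinehurst 4, Stonebridge 7 (total 20).

Fernley: 5, Rivermont: 4, Pinehurst: 4, Stonebridge: 7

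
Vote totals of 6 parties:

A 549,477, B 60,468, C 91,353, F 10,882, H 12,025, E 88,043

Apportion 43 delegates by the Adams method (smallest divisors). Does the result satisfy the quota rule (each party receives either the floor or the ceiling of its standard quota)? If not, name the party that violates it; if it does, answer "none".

Standard quotas: A 29.089, B 3.201, C 4.836, F 0.576, H 0.637, E 4.661.
Adams allocation: A 28, B 3, C 5, F 1, H 1, E 5.
A has quota 29.089 (lower 29, upper 30) but receives 28 — outside the quota interval.

A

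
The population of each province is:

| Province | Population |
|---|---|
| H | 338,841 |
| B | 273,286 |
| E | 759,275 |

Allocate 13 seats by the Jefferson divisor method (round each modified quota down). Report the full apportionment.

H 3, B 2, E 8

Standard divisor 1371402/13 ≈ 105492.462; standard quotas: H 3.212, B 2.591, E 7.197.
Rounding down gives 3, 2, 7 = 12 seats, so the divisor must be adjusted.
With modified divisor 93000: modified quotas H 3.643, B 2.939, E 8.164.
Rounding down: H 3, B 2, E 8 (total 13).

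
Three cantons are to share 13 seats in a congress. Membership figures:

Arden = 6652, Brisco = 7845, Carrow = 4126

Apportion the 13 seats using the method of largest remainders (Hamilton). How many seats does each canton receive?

Arden: 5; Brisco: 5; Carrow: 3

Total 18623; standard divisor 18623/13 ≈ 1432.538.
Standard quotas: Arden 4.6435, Brisco 5.4763, Carrow 2.8802.
Lower quotas: Arden 4, Brisco 5, Carrow 2 (sum 11, leaving 2 seats).
Remainders in descending order: Carrow 0.8802, Arden 0.6435, Brisco 0.4763.
Largest remainders: Carrow, Arden receive the extra seats.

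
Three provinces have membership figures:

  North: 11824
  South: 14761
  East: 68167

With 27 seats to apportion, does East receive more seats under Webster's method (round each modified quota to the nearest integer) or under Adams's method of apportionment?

Webster: North 3, South 4, East 20.
Adams: North 4, South 4, East 19.
East gets 20 under Webster and 19 under Adams.

Webster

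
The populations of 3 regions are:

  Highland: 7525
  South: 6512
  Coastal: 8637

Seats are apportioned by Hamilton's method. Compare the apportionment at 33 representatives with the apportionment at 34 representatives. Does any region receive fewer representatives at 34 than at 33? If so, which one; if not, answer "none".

At 33 seats: Highland 11, South 9, Coastal 13.
At 34 seats: Highland 11, South 10, Coastal 13.
No region's allocation decreased.

none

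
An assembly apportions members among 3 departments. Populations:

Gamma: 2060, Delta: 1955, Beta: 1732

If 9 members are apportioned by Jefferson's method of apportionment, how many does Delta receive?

Standard divisor 5747/9 ≈ 638.556; standard quotas: Gamma 3.226, Delta 3.062, Beta 2.712.
Rounding down gives 3, 3, 2 = 8 seats, so the divisor must be adjusted.
With modified divisor 550: modified quotas Gamma 3.745, Delta 3.555, Beta 3.149.
Rounding down: Gamma 3, Delta 3, Beta 3 (total 9).
Delta receives 3.

3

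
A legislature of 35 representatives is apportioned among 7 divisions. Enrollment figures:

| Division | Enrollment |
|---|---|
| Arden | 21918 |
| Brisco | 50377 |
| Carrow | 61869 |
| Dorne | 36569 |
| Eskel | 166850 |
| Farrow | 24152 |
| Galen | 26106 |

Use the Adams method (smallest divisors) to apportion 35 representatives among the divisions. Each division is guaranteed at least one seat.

Arden 2, Brisco 5, Carrow 6, Dorne 3, Eskel 14, Farrow 2, Galen 3

Standard divisor 387841/35 ≈ 11081.171; standard quotas: Arden 1.978, Brisco 4.546, Carrow 5.583, Dorne 3.300, Eskel 15.057, Farrow 2.180, Galen 2.356.
Rounding up gives 2, 5, 6, 4, 16, 3, 3 = 39 seats, so the divisor must be adjusted.
With modified divisor 12300: modified quotas Arden 1.782, Brisco 4.096, Carrow 5.030, Dorne 2.973, Eskel 13.565, Farrow 1.964, Galen 2.122.
Rounding up: Arden 2, Brisco 5, Carrow 6, Dorne 3, Eskel 14, Farrow 2, Galen 3 (total 35).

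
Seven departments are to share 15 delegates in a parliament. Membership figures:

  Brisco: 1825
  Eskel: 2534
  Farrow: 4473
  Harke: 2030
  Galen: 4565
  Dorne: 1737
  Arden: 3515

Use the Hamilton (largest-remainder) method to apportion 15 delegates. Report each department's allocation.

Brisco 1, Eskel 2, Farrow 3, Harke 2, Galen 3, Dorne 1, Arden 3

Standard divisor: 20679 ÷ 15 ≈ 1378.6.
Standard quotas: Brisco 1.324, Eskel 1.838, Farrow 3.245, Harke 1.473, Galen 3.311, Dorne 1.260, Arden 2.550.
Lower quotas: Brisco 1, Eskel 1, Farrow 3, Harke 1, Galen 3, Dorne 1, Arden 2 (sum 12, leaving 3 seats).
Remainders in descending order: Eskel 0.838, Arden 0.550, Harke 0.473, Brisco 0.324, Galen 0.311, Dorne 0.260, Farrow 0.245.
Largest remainders: Eskel, Arden, Harke receive the extra seats.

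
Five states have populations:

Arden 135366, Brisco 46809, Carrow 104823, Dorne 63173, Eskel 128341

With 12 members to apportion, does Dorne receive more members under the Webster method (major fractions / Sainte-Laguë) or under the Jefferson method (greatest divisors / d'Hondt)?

Webster

Webster: Arden 3, Brisco 1, Carrow 3, Dorne 2, Eskel 3.
Jefferson: Arden 4, Brisco 1, Carrow 3, Dorne 1, Eskel 3.
Dorne gets 2 under Webster and 1 under Jefferson.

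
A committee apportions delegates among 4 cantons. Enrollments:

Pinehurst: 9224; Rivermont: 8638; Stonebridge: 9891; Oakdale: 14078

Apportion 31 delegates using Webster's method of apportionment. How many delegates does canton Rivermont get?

Standard divisor 41831/31 ≈ 1349.387; standard quotas: Pinehurst 6.836, Rivermont 6.401, Stonebridge 7.330, Oakdale 10.433.
Rounding to the nearest integer gives 7, 6, 7, 10 = 30 seats, so the divisor must be adjusted.
With modified divisor 1335: modified quotas Pinehurst 6.909, Rivermont 6.470, Stonebridge 7.409, Oakdale 10.545.
Rounding to the nearest integer: Pinehurst 7, Rivermont 6, Stonebridge 7, Oakdale 11 (total 31).
Rivermont receives 6.

6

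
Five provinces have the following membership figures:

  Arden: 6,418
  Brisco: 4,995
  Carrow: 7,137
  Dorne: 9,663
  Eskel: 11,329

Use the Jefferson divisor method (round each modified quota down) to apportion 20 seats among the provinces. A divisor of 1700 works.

With modified divisor 1700: modified quotas Arden 3.775, Brisco 2.938, Carrow 4.198, Dorne 5.684, Eskel 6.664.
Rounding down: Arden 3, Brisco 2, Carrow 4, Dorne 5, Eskel 6 (total 20).

Arden: 3, Brisco: 2, Carrow: 4, Dorne: 5, Eskel: 6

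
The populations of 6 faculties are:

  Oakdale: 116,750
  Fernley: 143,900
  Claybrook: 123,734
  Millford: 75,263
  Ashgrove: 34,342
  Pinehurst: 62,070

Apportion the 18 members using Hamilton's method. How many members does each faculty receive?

The standard divisor is 556059/18 ≈ 30892.167.
Standard quotas: Oakdale 3.7793, Fernley 4.6581, Claybrook 4.0054, Millford 2.4363, Ashgrove 1.1117, Pinehurst 2.0092.
Lower quotas: Oakdale 3, Fernley 4, Claybrook 4, Millford 2, Ashgrove 1, Pinehurst 2 (sum 16, leaving 2 seats).
Remainders in descending order: Oakdale 0.7793, Fernley 0.6581, Millford 0.4363, Ashgrove 0.1117, Pinehurst 0.0092, Claybrook 0.0054.
Largest remainders: Oakdale, Fernley receive the extra seats.

Oakdale 4, Fernley 5, Claybrook 4, Millford 2, Ashgrove 1, Pinehurst 2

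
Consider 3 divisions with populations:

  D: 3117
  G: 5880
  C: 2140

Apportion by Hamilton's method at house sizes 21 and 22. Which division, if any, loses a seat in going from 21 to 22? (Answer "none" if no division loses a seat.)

At 21 seats: D 6, G 11, C 4.
At 22 seats: D 6, G 12, C 4.
No division's allocation decreased.

none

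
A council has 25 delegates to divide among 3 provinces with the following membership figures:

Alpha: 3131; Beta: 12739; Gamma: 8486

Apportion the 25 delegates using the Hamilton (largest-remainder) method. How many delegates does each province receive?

Alpha 3, Beta 13, Gamma 9

Standard divisor: 24356 ÷ 25 ≈ 974.24.
Standard quotas: Alpha 3.2138, Beta 13.0758, Gamma 8.7104.
Lower quotas: Alpha 3, Beta 13, Gamma 8 (sum 24, leaving 1 seat).
Remainders in descending order: Gamma 0.7104, Alpha 0.2138, Beta 0.0758.
Largest remainder: Gamma receives the extra seat.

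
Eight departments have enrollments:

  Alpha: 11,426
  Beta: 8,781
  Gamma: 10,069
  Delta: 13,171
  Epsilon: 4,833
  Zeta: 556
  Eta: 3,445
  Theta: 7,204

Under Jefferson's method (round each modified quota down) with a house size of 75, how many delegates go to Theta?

9

Standard divisor 59485/75 ≈ 793.133; standard quotas: Alpha 14.406, Beta 11.071, Gamma 12.695, Delta 16.606, Epsilon 6.094, Zeta 0.701, Eta 4.344, Theta 9.083.
Rounding down gives 14, 11, 12, 16, 6, 0, 4, 9 = 72 seats, so the divisor must be adjusted.
With modified divisor 750: modified quotas Alpha 15.235, Beta 11.708, Gamma 13.425, Delta 17.561, Epsilon 6.444, Zeta 0.741, Eta 4.593, Theta 9.605.
Rounding down: Alpha 15, Beta 11, Gamma 13, Delta 17, Epsilon 6, Zeta 0, Eta 4, Theta 9 (total 75).
Theta receives 9.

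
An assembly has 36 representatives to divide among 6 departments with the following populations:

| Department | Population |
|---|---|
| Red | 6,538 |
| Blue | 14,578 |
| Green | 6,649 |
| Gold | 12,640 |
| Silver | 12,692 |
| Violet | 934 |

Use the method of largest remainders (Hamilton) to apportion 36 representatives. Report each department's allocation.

Red=4, Blue=10, Green=4, Gold=8, Silver=9, Violet=1

The standard divisor is 54031/36 ≈ 1500.861.
Standard quotas: Red 4.3562, Blue 9.7131, Green 4.4301, Gold 8.4218, Silver 8.4565, Violet 0.6223.
Lower quotas: Red 4, Blue 9, Green 4, Gold 8, Silver 8, Violet 0 (sum 33, leaving 3 seats).
Remainders in descending order: Blue 0.7131, Violet 0.6223, Silver 0.4565, Green 0.4301, Gold 0.4218, Red 0.3562.
Largest remainders: Blue, Violet, Silver receive the extra seats.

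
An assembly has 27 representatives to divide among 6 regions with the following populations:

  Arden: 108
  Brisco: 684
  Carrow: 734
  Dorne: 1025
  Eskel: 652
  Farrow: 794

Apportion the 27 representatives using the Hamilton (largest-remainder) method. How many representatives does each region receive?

The standard divisor is 3997/27 ≈ 148.037.
Standard quotas: Arden 0.730, Brisco 4.620, Carrow 4.958, Dorne 6.924, Eskel 4.404, Farrow 5.364.
Lower quotas: Arden 0, Brisco 4, Carrow 4, Dorne 6, Eskel 4, Farrow 5 (sum 23, leaving 4 seats).
Remainders in descending order: Carrow 0.958, Dorne 0.924, Arden 0.730, Brisco 0.620, Eskel 0.404, Farrow 0.364.
Largest remainders: Carrow, Dorne, Arden, Brisco receive the extra seats.

Arden 1, Brisco 5, Carrow 5, Dorne 7, Eskel 4, Farrow 5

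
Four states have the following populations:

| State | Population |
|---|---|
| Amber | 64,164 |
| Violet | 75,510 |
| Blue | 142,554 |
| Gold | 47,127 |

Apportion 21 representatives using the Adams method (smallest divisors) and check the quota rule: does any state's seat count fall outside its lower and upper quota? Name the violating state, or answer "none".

Standard quotas: Amber 4.091, Violet 4.815, Blue 9.089, Gold 3.005.
Adams allocation: Amber 4, Violet 5, Blue 9, Gold 3.
Every allocation lies between the lower and upper quota.

none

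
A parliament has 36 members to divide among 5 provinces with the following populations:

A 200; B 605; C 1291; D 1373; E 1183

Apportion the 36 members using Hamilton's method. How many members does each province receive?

Total 4652; standard divisor 4652/36 ≈ 129.222.
Standard quotas: A 1.548, B 4.682, C 9.991, D 10.625, E 9.155.
Lower quotas: A 1, B 4, C 9, D 10, E 9 (sum 33, leaving 3 seats).
Remainders in descending order: C 0.991, B 0.682, D 0.625, A 0.548, E 0.155.
Largest remainders: C, B, D receive the extra seats.

A 1, B 5, C 10, D 11, E 9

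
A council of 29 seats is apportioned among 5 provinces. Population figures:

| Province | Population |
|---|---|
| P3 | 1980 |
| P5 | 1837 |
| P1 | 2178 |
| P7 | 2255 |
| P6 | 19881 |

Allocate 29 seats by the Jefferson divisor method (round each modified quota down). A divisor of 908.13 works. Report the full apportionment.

With modified divisor 908.13: modified quotas P3 2.180, P5 2.023, P1 2.398, P7 2.483, P6 21.892.
Rounding down: P3 2, P5 2, P1 2, P7 2, P6 21 (total 29).

P3 2; P5 2; P1 2; P7 2; P6 21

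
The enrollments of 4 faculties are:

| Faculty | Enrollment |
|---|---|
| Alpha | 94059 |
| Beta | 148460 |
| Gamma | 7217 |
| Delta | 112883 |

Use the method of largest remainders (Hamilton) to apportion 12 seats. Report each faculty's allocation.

Alpha=3, Beta=5, Gamma=0, Delta=4

The standard divisor is 362619/12 ≈ 30218.25.
Standard quotas: Alpha 3.1127, Beta 4.9129, Gamma 0.2388, Delta 3.7356.
Lower quotas: Alpha 3, Beta 4, Gamma 0, Delta 3 (sum 10, leaving 2 seats).
Remainders in descending order: Beta 0.9129, Delta 0.7356, Gamma 0.2388, Alpha 0.1127.
The surplus seats go to Beta, Delta.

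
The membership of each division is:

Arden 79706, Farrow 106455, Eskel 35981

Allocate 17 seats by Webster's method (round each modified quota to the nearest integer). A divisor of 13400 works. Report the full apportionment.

Arden=6, Farrow=8, Eskel=3

With modified divisor 13400: modified quotas Arden 5.948, Farrow 7.944, Eskel 2.685.
Rounding to the nearest integer: Arden 6, Farrow 8, Eskel 3 (total 17).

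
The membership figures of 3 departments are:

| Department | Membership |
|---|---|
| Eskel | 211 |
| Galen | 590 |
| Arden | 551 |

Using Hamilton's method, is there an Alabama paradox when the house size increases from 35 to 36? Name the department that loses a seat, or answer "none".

Eskel

At 35 seats: Eskel 6, Galen 15, Arden 14.
At 36 seats: Eskel 5, Galen 16, Arden 15.
Eskel drops from 6 to 5.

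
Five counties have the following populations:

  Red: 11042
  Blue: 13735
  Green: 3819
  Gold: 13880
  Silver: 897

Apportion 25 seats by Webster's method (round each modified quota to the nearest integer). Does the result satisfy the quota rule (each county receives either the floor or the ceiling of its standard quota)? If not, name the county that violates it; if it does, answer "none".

Standard quotas: Red 6.365, Blue 7.917, Green 2.201, Gold 8.000, Silver 0.517.
Webster allocation: Red 6, Blue 8, Green 2, Gold 8, Silver 1.
Every allocation lies between the lower and upper quota.

none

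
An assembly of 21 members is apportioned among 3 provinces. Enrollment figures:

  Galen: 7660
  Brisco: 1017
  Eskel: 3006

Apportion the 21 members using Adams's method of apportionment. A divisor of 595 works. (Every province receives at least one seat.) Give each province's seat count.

Galen=13, Brisco=2, Eskel=6

With modified divisor 595: modified quotas Galen 12.874, Brisco 1.709, Eskel 5.052.
Rounding up: Galen 13, Brisco 2, Eskel 6 (total 21).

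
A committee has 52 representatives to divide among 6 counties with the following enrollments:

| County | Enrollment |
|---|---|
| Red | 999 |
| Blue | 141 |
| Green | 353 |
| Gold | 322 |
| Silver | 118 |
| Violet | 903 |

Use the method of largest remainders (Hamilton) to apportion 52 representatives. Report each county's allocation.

The standard divisor is 2836/52 ≈ 54.538.
Standard quotas: Red 18.317, Blue 2.585, Green 6.472, Gold 5.904, Silver 2.164, Violet 16.557.
Lower quotas: Red 18, Blue 2, Green 6, Gold 5, Silver 2, Violet 16 (sum 49, leaving 3 seats).
Remainders in descending order: Gold 0.904, Blue 0.585, Violet 0.557, Green 0.472, Red 0.317, Silver 0.164.
The surplus seats go to Gold, Blue, Violet.

Red 18, Blue 3, Green 6, Gold 6, Silver 2, Violet 17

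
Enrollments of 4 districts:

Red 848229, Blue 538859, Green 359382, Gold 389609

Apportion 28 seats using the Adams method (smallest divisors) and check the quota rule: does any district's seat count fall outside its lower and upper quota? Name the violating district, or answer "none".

none

Standard quotas: Red 11.119, Blue 7.063, Green 4.711, Gold 5.107.
Adams allocation: Red 11, Blue 7, Green 5, Gold 5.
Every allocation lies between the lower and upper quota.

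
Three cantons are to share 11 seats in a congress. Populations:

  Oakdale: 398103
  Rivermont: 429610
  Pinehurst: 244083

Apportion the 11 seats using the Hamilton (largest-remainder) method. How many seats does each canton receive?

Total 1071796; standard divisor 1071796/11 = 97436.
Standard quotas: Oakdale 4.0858, Rivermont 4.4092, Pinehurst 2.5051.
Lower quotas: Oakdale 4, Rivermont 4, Pinehurst 2 (sum 10, leaving 1 seat).
Remainders in descending order: Pinehurst 0.5051, Rivermont 0.4092, Oakdale 0.0858.
The surplus seat goes to Pinehurst.

Oakdale=4; Rivermont=4; Pinehurst=3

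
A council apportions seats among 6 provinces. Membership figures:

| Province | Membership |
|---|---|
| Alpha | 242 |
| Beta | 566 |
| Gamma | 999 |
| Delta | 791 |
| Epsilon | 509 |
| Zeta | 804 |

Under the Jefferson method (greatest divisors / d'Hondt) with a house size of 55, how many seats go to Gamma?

Standard divisor 3911/55 ≈ 71.109; standard quotas: Alpha 3.403, Beta 7.960, Gamma 14.049, Delta 11.124, Epsilon 7.158, Zeta 11.307.
Rounding down gives 3, 7, 14, 11, 7, 11 = 53 seats, so the divisor must be adjusted.
With modified divisor 66.8: modified quotas Alpha 3.623, Beta 8.473, Gamma 14.955, Delta 11.841, Epsilon 7.620, Zeta 12.036.
Rounding down: Alpha 3, Beta 8, Gamma 14, Delta 11, Epsilon 7, Zeta 12 (total 55).
Gamma receives 14.

14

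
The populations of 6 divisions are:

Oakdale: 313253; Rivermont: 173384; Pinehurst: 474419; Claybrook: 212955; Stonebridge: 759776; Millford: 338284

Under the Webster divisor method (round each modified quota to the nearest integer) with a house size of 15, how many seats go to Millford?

Standard divisor 2272071/15 ≈ 151471.4; standard quotas: Oakdale 2.068, Rivermont 1.145, Pinehurst 3.132, Claybrook 1.406, Stonebridge 5.016, Millford 2.233.
Rounding to the nearest integer gives 2, 1, 3, 1, 5, 2 = 14 seats, so the divisor must be adjusted.
With modified divisor 140100: modified quotas Oakdale 2.236, Rivermont 1.238, Pinehurst 3.386, Claybrook 1.520, Stonebridge 5.423, Millford 2.415.
Rounding to the nearest integer: Oakdale 2, Rivermont 1, Pinehurst 3, Claybrook 2, Stonebridge 5, Millford 2 (total 15).
Millford receives 2.

2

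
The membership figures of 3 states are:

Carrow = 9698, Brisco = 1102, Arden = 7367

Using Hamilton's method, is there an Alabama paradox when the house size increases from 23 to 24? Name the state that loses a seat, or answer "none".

Brisco

At 23 seats: Carrow 12, Brisco 2, Arden 9.
At 24 seats: Carrow 13, Brisco 1, Arden 10.
Brisco drops from 2 to 1.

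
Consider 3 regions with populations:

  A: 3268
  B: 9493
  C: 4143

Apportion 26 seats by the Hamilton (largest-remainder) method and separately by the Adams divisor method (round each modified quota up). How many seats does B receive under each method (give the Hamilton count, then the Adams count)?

Hamilton: A 5, B 15, C 6.
Adams: A 5, B 14, C 7.
B gets 15 under Hamilton and 14 under Adams.

15 and 14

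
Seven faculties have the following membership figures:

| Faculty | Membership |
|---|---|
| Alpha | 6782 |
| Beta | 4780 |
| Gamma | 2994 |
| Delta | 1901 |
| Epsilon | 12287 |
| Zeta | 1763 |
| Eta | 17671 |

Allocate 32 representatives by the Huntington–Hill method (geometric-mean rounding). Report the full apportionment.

With divisor 1482: modified quotas Alpha 4.576, Beta 3.225, Gamma 2.020, Delta 1.283, Epsilon 8.291, Zeta 1.190, Eta 11.924.
Geometric-mean thresholds: Alpha √(4·5)=4.472, Beta √(3·4)=3.464, Gamma √(2·3)=2.449, Delta √(1·2)=1.414, Epsilon √(8·9)=8.485, Zeta √(1·2)=1.414, Eta √(11·12)=11.489.
Each quota rounded against its threshold gives Alpha 5, Beta 3, Gamma 2, Delta 1, Epsilon 8, Zeta 1, Eta 12 (total 32).

Alpha 5, Beta 3, Gamma 2, Delta 1, Epsilon 8, Zeta 1, Eta 12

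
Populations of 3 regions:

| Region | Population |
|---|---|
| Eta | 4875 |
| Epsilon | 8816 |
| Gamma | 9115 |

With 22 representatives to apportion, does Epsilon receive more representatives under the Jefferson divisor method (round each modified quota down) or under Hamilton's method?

Jefferson

Jefferson: Eta 4, Epsilon 9, Gamma 9.
Hamilton: Eta 5, Epsilon 8, Gamma 9.
Epsilon gets 9 under Jefferson and 8 under Hamilton.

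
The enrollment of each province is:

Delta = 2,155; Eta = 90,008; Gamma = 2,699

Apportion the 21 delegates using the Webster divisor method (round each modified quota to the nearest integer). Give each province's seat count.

Standard divisor 94862/21 ≈ 4517.238; standard quotas: Delta 0.477, Eta 19.925, Gamma 0.597.
Rounding to the nearest integer gives Delta 0, Eta 20, Gamma 1 — total 21, matching the house size, so no adjustment is needed.

Delta=0, Eta=20, Gamma=1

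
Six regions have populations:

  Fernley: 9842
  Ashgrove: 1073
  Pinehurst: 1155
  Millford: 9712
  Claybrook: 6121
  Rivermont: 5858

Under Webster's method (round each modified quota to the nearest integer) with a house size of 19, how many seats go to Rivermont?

3

Standard divisor 33761/19 ≈ 1776.895; standard quotas: Fernley 5.539, Ashgrove 0.604, Pinehurst 0.650, Millford 5.466, Claybrook 3.445, Rivermont 3.297.
Rounding to the nearest integer gives Fernley 6, Ashgrove 1, Pinehurst 1, Millford 5, Claybrook 3, Rivermont 3 — total 19, matching the house size, so no adjustment is needed.
Rivermont receives 3.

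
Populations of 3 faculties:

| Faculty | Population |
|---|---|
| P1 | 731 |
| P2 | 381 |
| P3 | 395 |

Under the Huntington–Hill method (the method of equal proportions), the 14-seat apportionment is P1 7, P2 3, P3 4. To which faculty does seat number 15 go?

Priority for the next seat is population ÷ (√(s·(s+1))).
Priorities: P1 97.684, P2 109.985, P3 88.325.
Highest priority: P2.

P2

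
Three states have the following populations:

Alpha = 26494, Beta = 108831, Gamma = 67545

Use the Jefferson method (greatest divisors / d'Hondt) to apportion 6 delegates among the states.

Standard divisor 202870/6 ≈ 33811.667; standard quotas: Alpha 0.784, Beta 3.219, Gamma 1.998.
Rounding down gives 0, 3, 1 = 4 seats, so the divisor must be adjusted.
With modified divisor 27065: modified quotas Alpha 0.979, Beta 4.021, Gamma 2.496.
Rounding down: Alpha 0, Beta 4, Gamma 2 (total 6).

Alpha 0, Beta 4, Gamma 2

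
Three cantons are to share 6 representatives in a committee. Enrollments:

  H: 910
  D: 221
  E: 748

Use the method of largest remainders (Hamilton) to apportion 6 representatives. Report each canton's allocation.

H 3; D 1; E 2

Standard divisor: 1879 ÷ 6 ≈ 313.167.
Standard quotas: H 2.906, D 0.706, E 2.389.
Lower quotas: H 2, D 0, E 2 (sum 4, leaving 2 seats).
Remainders in descending order: H 0.906, D 0.706, E 0.389.
Largest remainders: H, D receive the extra seats.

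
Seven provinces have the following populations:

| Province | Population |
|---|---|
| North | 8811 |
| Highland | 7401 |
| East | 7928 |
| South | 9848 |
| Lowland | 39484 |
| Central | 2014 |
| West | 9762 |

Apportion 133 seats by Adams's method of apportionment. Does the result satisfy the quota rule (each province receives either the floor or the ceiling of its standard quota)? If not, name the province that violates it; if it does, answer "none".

Lowland

Standard quotas: North 13.747, Highland 11.547, East 12.369, South 15.364, Lowland 61.601, Central 3.142, West 15.230.
Adams allocation: North 14, Highland 12, East 13, South 15, Lowland 60, Central 4, West 15.
Lowland has quota 61.601 (lower 61, upper 62) but receives 60 — outside the quota interval.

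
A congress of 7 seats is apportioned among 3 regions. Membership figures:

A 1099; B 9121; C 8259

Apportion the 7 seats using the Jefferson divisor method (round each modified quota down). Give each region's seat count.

A 0, B 4, C 3

Standard divisor 18479/7 ≈ 2639.857; standard quotas: A 0.416, B 3.455, C 3.129.
Rounding down gives 0, 3, 3 = 6 seats, so the divisor must be adjusted.
With modified divisor 2200: modified quotas A 0.500, B 4.146, C 3.754.
Rounding down: A 0, B 4, C 3 (total 7).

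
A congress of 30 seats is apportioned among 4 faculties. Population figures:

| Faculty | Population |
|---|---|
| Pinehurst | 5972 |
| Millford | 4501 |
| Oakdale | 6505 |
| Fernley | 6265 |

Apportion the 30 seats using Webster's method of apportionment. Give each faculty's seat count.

Standard divisor 23243/30 ≈ 774.767; standard quotas: Pinehurst 7.708, Millford 5.809, Oakdale 8.396, Fernley 8.086.
Rounding to the nearest integer gives Pinehurst 8, Millford 6, Oakdale 8, Fernley 8 — total 30, matching the house size, so no adjustment is needed.

Pinehurst: 8, Millford: 6, Oakdale: 8, Fernley: 8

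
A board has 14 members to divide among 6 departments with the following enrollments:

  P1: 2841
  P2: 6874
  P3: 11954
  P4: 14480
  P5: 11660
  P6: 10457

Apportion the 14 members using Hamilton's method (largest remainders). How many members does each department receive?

P1: 1; P2: 2; P3: 3; P4: 3; P5: 3; P6: 2

Total 58266; standard divisor 58266/14 ≈ 4161.857.
Standard quotas: P1 0.6826, P2 1.6517, P3 2.8723, P4 3.4792, P5 2.8016, P6 2.5126.
Lower quotas: P1 0, P2 1, P3 2, P4 3, P5 2, P6 2 (sum 10, leaving 4 seats).
Remainders in descending order: P3 0.8723, P5 0.8016, P1 0.6826, P2 0.6517, P6 0.5126, P4 0.4792.
Largest remainders: P3, P5, P1, P2 receive the extra seats.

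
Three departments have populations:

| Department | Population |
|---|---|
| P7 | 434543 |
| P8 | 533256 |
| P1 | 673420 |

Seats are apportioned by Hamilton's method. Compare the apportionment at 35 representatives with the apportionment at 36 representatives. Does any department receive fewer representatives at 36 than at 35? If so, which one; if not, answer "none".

none

At 35 seats: P7 9, P8 12, P1 14.
At 36 seats: P7 9, P8 12, P1 15.
No department's allocation decreased.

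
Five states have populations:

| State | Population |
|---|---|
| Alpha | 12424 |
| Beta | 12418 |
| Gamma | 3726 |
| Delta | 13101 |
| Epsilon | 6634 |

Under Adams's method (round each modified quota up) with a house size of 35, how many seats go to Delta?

Standard divisor 48303/35 ≈ 1380.086; standard quotas: Alpha 9.002, Beta 8.998, Gamma 2.700, Delta 9.493, Epsilon 4.807.
Rounding up gives 10, 9, 3, 10, 5 = 37 seats, so the divisor must be adjusted.
With modified divisor 1500: modified quotas Alpha 8.283, Beta 8.279, Gamma 2.484, Delta 8.734, Epsilon 4.423.
Rounding up: Alpha 9, Beta 9, Gamma 3, Delta 9, Epsilon 5 (total 35).
Delta receives 9.

9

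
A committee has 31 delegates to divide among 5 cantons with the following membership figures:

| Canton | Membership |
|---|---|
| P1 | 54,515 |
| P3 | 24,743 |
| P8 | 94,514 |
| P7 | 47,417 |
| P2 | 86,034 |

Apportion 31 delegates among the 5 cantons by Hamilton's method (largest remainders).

P1 5, P3 2, P8 10, P7 5, P2 9

Standard divisor: 307223 ÷ 31 ≈ 9910.419.
Standard quotas: P1 5.5008, P3 2.4967, P8 9.5368, P7 4.7846, P2 8.6812.
Lower quotas: P1 5, P3 2, P8 9, P7 4, P2 8 (sum 28, leaving 3 seats).
Remainders in descending order: P7 0.7846, P2 0.6812, P8 0.5368, P1 0.5008, P3 0.4967.
The surplus seats go to P7, P2, P8.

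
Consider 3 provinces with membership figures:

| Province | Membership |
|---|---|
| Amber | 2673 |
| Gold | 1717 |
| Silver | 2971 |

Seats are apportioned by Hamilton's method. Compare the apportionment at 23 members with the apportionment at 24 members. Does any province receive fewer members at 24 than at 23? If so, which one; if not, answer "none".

At 23 seats: Amber 8, Gold 6, Silver 9.
At 24 seats: Amber 9, Gold 5, Silver 10.
Gold drops from 6 to 5.

Gold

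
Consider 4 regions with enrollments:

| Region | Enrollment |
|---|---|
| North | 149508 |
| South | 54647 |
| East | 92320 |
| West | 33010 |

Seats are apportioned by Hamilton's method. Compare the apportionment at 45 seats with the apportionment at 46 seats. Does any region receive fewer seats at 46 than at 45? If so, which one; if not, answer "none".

At 45 seats: North 20, South 7, East 13, West 5.
At 46 seats: North 21, South 8, East 13, West 4.
West drops from 5 to 4.

West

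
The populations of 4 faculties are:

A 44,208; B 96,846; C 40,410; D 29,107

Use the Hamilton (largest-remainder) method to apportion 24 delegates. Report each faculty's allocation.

Standard divisor: 210571 ÷ 24 ≈ 8773.792.
Standard quotas: A 5.0386, B 11.0381, C 4.6058, D 3.3175.
Lower quotas: A 5, B 11, C 4, D 3 (sum 23, leaving 1 seat).
Remainders in descending order: C 0.6058, D 0.3175, A 0.0386, B 0.0381.
Largest remainder: C receives the extra seat.

A: 5; B: 11; C: 5; D: 3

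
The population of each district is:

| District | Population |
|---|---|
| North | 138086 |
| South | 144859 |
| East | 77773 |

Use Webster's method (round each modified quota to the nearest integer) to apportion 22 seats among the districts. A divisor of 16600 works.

North=8; South=9; East=5

With modified divisor 16600: modified quotas North 8.318, South 8.726, East 4.685.
Rounding to the nearest integer: North 8, South 9, East 5 (total 22).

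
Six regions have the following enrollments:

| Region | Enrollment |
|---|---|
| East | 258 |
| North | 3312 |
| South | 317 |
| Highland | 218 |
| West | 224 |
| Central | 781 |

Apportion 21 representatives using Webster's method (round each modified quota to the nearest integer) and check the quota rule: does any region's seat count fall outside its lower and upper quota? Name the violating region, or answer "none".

Standard quotas: East 1.060, North 13.611, South 1.303, Highland 0.896, West 0.921, Central 3.210.
Webster allocation: East 1, North 14, South 1, Highland 1, West 1, Central 3.
Every allocation lies between the lower and upper quota.

none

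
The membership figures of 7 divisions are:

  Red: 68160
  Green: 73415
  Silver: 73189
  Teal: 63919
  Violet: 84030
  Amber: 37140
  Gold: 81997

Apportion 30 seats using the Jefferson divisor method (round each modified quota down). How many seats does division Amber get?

Standard divisor 481850/30 ≈ 16061.667; standard quotas: Red 4.244, Green 4.571, Silver 4.557, Teal 3.980, Violet 5.232, Amber 2.312, Gold 5.105.
Rounding down gives 4, 4, 4, 3, 5, 2, 5 = 27 seats, so the divisor must be adjusted.
With modified divisor 14300: modified quotas Red 4.766, Green 5.134, Silver 5.118, Teal 4.470, Violet 5.876, Amber 2.597, Gold 5.734.
Rounding down: Red 4, Green 5, Silver 5, Teal 4, Violet 5, Amber 2, Gold 5 (total 30).
Amber receives 2.

2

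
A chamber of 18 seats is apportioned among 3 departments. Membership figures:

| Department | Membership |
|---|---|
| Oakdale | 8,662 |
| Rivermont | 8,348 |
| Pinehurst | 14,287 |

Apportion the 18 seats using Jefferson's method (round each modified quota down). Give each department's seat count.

Oakdale 5; Rivermont 5; Pinehurst 8

Standard divisor 31297/18 ≈ 1738.722; standard quotas: Oakdale 4.982, Rivermont 4.801, Pinehurst 8.217.
Rounding down gives 4, 4, 8 = 16 seats, so the divisor must be adjusted.
With modified divisor 1600: modified quotas Oakdale 5.414, Rivermont 5.218, Pinehurst 8.929.
Rounding down: Oakdale 5, Rivermont 5, Pinehurst 8 (total 18).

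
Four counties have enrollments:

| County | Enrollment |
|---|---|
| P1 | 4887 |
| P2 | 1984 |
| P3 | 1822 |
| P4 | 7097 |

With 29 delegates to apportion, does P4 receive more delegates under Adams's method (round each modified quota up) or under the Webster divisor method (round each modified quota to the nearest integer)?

Webster

Adams: P1 9, P2 4, P3 4, P4 12.
Webster: P1 9, P2 4, P3 3, P4 13.
P4 gets 12 under Adams and 13 under Webster.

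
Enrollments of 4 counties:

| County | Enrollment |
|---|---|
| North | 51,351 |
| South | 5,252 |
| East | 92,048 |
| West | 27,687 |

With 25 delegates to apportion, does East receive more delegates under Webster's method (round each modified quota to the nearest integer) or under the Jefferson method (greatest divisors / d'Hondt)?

Webster: North 7, South 1, East 13, West 4.
Jefferson: North 7, South 0, East 14, West 4.
East gets 13 under Webster and 14 under Jefferson.

Jefferson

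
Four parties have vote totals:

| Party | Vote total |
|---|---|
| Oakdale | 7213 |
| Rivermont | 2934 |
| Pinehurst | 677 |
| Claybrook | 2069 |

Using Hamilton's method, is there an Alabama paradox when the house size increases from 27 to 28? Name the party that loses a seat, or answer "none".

Pinehurst

At 27 seats: Oakdale 15, Rivermont 6, Pinehurst 2, Claybrook 4.
At 28 seats: Oakdale 16, Rivermont 6, Pinehurst 1, Claybrook 5.
Pinehurst drops from 2 to 1.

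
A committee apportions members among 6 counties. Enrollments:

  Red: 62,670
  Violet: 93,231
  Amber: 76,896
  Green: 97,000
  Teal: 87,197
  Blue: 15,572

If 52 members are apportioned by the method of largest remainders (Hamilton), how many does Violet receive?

Standard divisor: 432566 ÷ 52 ≈ 8318.577.
Standard quotas: Red 7.5337, Violet 11.2076, Amber 9.2439, Green 11.6606, Teal 10.4822, Blue 1.8720.
Lower quotas: Red 7, Violet 11, Amber 9, Green 11, Teal 10, Blue 1 (sum 49, leaving 3 seats).
Remainders in descending order: Blue 0.8720, Green 0.6606, Red 0.5337, Teal 0.4822, Amber 0.2439, Violet 0.2076.
Largest remainders: Blue, Green, Red receive the extra seats.
Violet receives 11.

11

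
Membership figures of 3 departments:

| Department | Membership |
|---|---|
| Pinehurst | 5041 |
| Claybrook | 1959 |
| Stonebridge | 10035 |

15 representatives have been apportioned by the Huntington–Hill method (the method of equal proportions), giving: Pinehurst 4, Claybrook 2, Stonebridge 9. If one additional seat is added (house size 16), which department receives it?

Pinehurst

Priority for the next seat is population ÷ (√(s·(s+1))).
Priorities: Pinehurst 1127.202, Claybrook 799.758, Stonebridge 1057.782.
Highest priority: Pinehurst.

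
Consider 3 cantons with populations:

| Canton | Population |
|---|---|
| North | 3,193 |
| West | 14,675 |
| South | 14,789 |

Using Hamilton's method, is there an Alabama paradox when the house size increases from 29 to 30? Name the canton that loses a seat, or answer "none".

none

At 29 seats: North 3, West 13, South 13.
At 30 seats: North 3, West 13, South 14.
No canton's allocation decreased.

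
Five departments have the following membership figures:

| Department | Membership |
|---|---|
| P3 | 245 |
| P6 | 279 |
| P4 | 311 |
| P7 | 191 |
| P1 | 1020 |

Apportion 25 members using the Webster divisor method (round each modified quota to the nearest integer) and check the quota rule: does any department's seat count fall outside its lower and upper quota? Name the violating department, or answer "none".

none

Standard quotas: P3 2.994, P6 3.409, P4 3.800, P7 2.334, P1 12.463.
Webster allocation: P3 3, P6 3, P4 4, P7 2, P1 13.
Every allocation lies between the lower and upper quota.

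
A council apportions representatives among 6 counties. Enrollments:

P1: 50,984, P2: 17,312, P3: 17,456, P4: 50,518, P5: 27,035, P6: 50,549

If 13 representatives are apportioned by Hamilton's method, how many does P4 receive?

Standard divisor: 213854 ÷ 13 ≈ 16450.308.
Standard quotas: P1 3.0993, P2 1.0524, P3 1.0611, P4 3.0709, P5 1.6434, P6 3.0728.
Lower quotas: P1 3, P2 1, P3 1, P4 3, P5 1, P6 3 (sum 12, leaving 1 seat).
Remainders in descending order: P5 0.6434, P1 0.0993, P6 0.0728, P4 0.0709, P3 0.0611, P2 0.0524.
Largest remainder: P5 receives the extra seat.
P4 receives 3.

3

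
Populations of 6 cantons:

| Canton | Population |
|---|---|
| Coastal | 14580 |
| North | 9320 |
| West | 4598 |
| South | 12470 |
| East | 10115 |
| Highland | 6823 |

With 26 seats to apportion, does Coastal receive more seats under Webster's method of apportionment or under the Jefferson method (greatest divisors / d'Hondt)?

Webster: Coastal 6, North 4, West 2, South 6, East 5, Highland 3.
Jefferson: Coastal 7, North 4, West 2, South 6, East 4, Highland 3.
Coastal gets 6 under Webster and 7 under Jefferson.

Jefferson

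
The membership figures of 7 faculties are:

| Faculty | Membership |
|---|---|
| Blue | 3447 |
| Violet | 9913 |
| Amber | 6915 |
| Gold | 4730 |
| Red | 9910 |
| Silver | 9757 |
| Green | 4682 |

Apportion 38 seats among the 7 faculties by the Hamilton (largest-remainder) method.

Standard divisor: 49354 ÷ 38 ≈ 1298.789.
Standard quotas: Blue 2.6540, Violet 7.6325, Amber 5.3242, Gold 3.6419, Red 7.6302, Silver 7.5124, Green 3.6049.
Lower quotas: Blue 2, Violet 7, Amber 5, Gold 3, Red 7, Silver 7, Green 3 (sum 34, leaving 4 seats).
Remainders in descending order: Blue 0.6540, Gold 0.6419, Violet 0.6325, Red 0.6302, Green 0.6049, Silver 0.5124, Amber 0.3242.
Largest remainders: Blue, Gold, Violet, Red receive the extra seats.

Blue: 3, Violet: 8, Amber: 5, Gold: 4, Red: 8, Silver: 7, Green: 3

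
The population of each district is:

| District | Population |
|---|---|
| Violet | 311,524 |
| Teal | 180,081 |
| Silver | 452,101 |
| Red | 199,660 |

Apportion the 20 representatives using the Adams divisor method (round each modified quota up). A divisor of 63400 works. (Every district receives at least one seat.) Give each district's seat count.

With modified divisor 63400: modified quotas Violet 4.914, Teal 2.840, Silver 7.131, Red 3.149.
Rounding up: Violet 5, Teal 3, Silver 8, Red 4 (total 20).

Violet 5; Teal 3; Silver 8; Red 4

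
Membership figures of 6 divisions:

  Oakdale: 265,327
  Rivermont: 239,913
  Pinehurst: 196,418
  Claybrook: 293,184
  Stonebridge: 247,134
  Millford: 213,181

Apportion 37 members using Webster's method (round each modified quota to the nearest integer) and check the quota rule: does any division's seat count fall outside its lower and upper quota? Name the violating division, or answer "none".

Standard quotas: Oakdale 6.746, Rivermont 6.100, Pinehurst 4.994, Claybrook 7.455, Stonebridge 6.284, Millford 5.421.
Webster allocation: Oakdale 7, Rivermont 6, Pinehurst 5, Claybrook 8, Stonebridge 6, Millford 5.
Every allocation lies between the lower and upper quota.

none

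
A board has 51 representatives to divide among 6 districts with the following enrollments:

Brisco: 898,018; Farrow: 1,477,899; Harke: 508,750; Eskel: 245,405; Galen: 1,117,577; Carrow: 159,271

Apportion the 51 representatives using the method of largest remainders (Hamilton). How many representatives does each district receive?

Brisco: 10; Farrow: 17; Harke: 6; Eskel: 3; Galen: 13; Carrow: 2

Total 4406920; standard divisor 4406920/51 ≈ 86410.196.
Standard quotas: Brisco 10.3925, Farrow 17.1033, Harke 5.8876, Eskel 2.8400, Galen 12.9334, Carrow 1.8432.
Lower quotas: Brisco 10, Farrow 17, Harke 5, Eskel 2, Galen 12, Carrow 1 (sum 47, leaving 4 seats).
Remainders in descending order: Galen 0.9334, Harke 0.8876, Carrow 0.8432, Eskel 0.8400, Brisco 0.3925, Farrow 0.1033.
The surplus seats go to Galen, Harke, Carrow, Eskel.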